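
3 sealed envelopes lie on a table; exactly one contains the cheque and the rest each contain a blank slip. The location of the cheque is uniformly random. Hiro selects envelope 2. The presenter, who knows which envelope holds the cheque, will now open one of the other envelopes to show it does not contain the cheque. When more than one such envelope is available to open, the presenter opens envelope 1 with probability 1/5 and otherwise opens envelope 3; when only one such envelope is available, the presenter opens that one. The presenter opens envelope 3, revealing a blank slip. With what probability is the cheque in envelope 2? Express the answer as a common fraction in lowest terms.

4/9

Condition on the true location of the cheque.
If it is in envelope 1 (prior 1/3): only envelope 3 is available, probability 1; weight (1/3)·1 = 1/3.
If it is in envelope 2 (prior 1/3): envelope 1 is available but not opened, probability 4/5; weight (1/3)·(4/5) = 4/15.
If it is in envelope 3 (prior 1/3): the presenter opened envelope 3, so this case is ruled out; weight (1/3)·0 = 0.
The weights sum to 3/5.
So P(the cheque in envelope 2 | the presenter opened envelope 3) = (4/15) / (3/5) = 4/9.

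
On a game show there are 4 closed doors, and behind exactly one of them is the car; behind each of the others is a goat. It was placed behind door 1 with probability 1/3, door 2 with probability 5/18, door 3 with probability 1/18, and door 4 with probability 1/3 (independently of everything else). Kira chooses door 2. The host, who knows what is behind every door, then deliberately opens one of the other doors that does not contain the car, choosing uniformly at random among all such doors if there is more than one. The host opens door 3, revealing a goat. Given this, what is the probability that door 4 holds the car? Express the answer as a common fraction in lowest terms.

9/23

Consider each possible location of the car in turn.
If it is behind either of doors 1 and 4 (prior 1/3 each): the host has 2 equally likely choices, so probability 1/2; weight (1/3)·(1/2) = 1/6 each.
If it is behind door 2 (prior 5/18): the host has 3 equally likely choices, so probability 1/3; weight (5/18)·(1/3) = 5/54.
If it is behind door 3 (prior 1/18): the host opened door 3, so this case is ruled out; weight (1/18)·0 = 0.
The weights sum to 23/54.
So P(the car behind door 4 | the host opened door 3) = (1/6) / (23/54) = 9/23.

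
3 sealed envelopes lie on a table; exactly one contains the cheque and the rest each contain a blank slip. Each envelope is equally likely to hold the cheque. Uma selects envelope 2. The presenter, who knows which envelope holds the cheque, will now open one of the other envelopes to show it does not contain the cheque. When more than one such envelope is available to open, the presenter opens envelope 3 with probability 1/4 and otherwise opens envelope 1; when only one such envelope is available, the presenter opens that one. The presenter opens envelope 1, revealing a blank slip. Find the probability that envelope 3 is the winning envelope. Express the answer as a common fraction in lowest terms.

Consider each possible location of the cheque in turn.
If it is in envelope 1 (prior 1/3): the presenter opened envelope 1, so this case is ruled out; weight (1/3)·0 = 0.
If it is in envelope 2 (prior 1/3): envelope 3 is available but not opened, probability 3/4; weight (1/3)·(3/4) = 1/4.
If it is in envelope 3 (prior 1/3): only envelope 1 is available, probability 1; weight (1/3)·1 = 1/3.
The weights sum to 7/12.
So P(the cheque in envelope 3 | the presenter opened envelope 1) = (1/3) / (7/12) = 4/7.

4/7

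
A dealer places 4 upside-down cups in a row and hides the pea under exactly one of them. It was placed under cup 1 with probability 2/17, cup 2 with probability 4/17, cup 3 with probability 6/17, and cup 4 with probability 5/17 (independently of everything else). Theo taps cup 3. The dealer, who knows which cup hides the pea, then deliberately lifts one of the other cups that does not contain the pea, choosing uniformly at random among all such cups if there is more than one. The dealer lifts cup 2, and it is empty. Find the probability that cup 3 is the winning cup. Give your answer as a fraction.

Condition on the true location of the pea.
If it is under cup 1 (prior 2/17): the dealer has 2 equally likely choices, so probability 1/2; weight (2/17)·(1/2) = 1/17.
If it is under cup 2 (prior 4/17): the dealer opened cup 2, so this case is ruled out; weight (4/17)·0 = 0.
If it is under cup 3 (prior 6/17): the dealer has 3 equally likely choices, so probability 1/3; weight (6/17)·(1/3) = 2/17.
If it is under cup 4 (prior 5/17): the dealer has 2 equally likely choices, so probability 1/2; weight (5/17)·(1/2) = 5/34.
The weights sum to 11/34.
So P(the pea under cup 3 | the dealer opened cup 2) = (2/17) / (11/34) = 4/11.

4/11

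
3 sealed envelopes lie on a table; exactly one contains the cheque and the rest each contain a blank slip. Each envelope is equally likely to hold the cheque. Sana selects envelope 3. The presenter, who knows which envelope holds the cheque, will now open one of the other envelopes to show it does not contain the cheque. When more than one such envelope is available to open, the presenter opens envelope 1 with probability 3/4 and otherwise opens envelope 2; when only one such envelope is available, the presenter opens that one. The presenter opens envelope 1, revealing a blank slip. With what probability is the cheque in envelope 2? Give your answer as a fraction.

4/7

Condition on the true location of the cheque.
If it is in envelope 1 (prior 1/3): the presenter opened envelope 1, so this case is ruled out; weight (1/3)·0 = 0.
If it is in envelope 2 (prior 1/3): only envelope 1 is available, probability 1; weight (1/3)·1 = 1/3.
If it is in envelope 3 (prior 1/3): envelope 1 is available, opened with probability 3/4; weight (1/3)·(3/4) = 1/4.
The weights sum to 7/12.
So P(the cheque in envelope 2 | the presenter opened envelope 1) = (1/3) / (7/12) = 4/7.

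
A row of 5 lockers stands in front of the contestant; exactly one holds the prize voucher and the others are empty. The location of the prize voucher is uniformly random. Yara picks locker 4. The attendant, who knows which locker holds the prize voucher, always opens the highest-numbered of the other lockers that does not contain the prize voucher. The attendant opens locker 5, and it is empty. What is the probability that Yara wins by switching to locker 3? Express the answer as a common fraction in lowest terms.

Condition on the true location of the prize voucher.
If it is in any of lockers 1, 2, 3, and 4 (prior 1/5 each): locker 5 is the highest-numbered option available, probability 1; weight (1/5)·1 = 1/5 each.
If it is in locker 5 (prior 1/5): the attendant opened locker 5, so this case is ruled out; weight (1/5)·0 = 0.
The weights sum to 4/5.
So P(the prize voucher in locker 3 | the attendant opened locker 5) = (1/5) / (4/5) = 1/4.

1/4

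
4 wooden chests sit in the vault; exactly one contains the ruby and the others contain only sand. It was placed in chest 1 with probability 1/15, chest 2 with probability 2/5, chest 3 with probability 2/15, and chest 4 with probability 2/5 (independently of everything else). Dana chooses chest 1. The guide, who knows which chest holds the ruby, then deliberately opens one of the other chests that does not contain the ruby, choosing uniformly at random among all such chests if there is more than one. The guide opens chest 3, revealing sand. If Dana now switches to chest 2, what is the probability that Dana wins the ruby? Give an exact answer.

9/19

Apply Bayes' rule, conditioning on where the ruby actually is.
If it is in chest 1 (prior 1/15): the guide has 3 equally likely choices, so probability 1/3; weight (1/15)·(1/3) = 1/45.
If it is in either of chests 2 and 4 (prior 2/5 each): the guide has 2 equally likely choices, so probability 1/2; weight (2/5)·(1/2) = 1/5 each.
If it is in chest 3 (prior 2/15): the guide opened chest 3, so this case is ruled out; weight (2/15)·0 = 0.
The weights sum to 19/45.
So P(the ruby in chest 2 | the guide opened chest 3) = (1/5) / (19/45) = 9/19.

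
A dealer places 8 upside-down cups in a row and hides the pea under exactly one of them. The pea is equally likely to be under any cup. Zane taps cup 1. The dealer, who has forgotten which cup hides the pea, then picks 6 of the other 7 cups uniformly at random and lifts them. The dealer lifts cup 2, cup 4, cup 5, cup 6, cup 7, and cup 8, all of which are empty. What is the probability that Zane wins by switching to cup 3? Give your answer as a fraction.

Condition on the true location of the pea.
If it is under either of cups 1 and 3 (prior 1/8 each): the dealer picks exactly this set with probability 1/7 regardless, and none is the prize; weight (1/8)·(1/7) = 1/56 each.
If it is under any of cups 2, 4, 5, 6, 7, and 8 (prior 1/8 each): that cup was opened and seen not to hold the prize — ruled out; weight (1/8)·0 = 0 each.
The weights sum to 1/28.
So P(the pea under cup 3 | the dealer opened cup 2, cup 4, cup 5, cup 6, cup 7, and cup 8) = (1/56) / (1/28) = 1/2.

1/2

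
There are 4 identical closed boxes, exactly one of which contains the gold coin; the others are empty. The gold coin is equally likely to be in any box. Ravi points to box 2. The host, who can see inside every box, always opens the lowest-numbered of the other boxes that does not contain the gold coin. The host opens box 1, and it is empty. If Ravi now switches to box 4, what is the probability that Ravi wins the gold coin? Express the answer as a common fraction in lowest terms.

Consider each possible location of the gold coin in turn.
If it is in box 1 (prior 1/4): the host opened box 1, so this case is ruled out; weight (1/4)·0 = 0.
If it is in any of boxes 2, 3, and 4 (prior 1/4 each): box 1 is the lowest-numbered option available, probability 1; weight (1/4)·1 = 1/4 each.
The weights sum to 3/4.
So P(the gold coin in box 4 | the host opened box 1) = (1/4) / (3/4) = 1/3.

1/3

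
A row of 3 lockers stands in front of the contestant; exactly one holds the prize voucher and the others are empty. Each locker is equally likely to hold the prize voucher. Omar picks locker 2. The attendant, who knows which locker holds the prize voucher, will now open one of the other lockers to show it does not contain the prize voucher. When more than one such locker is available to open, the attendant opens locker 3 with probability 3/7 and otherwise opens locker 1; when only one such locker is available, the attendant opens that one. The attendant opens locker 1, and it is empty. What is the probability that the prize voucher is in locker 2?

Apply Bayes' rule, conditioning on where the prize voucher actually is.
If it is in locker 1 (prior 1/3): the attendant opened locker 1, so this case is ruled out; weight (1/3)·0 = 0.
If it is in locker 2 (prior 1/3): locker 3 is available but not opened, probability 4/7; weight (1/3)·(4/7) = 4/21.
If it is in locker 3 (prior 1/3): only locker 1 is available, probability 1; weight (1/3)·1 = 1/3.
The weights sum to 11/21.
So P(the prize voucher in locker 2 | the attendant opened locker 1) = (4/21) / (11/21) = 4/11.

4/11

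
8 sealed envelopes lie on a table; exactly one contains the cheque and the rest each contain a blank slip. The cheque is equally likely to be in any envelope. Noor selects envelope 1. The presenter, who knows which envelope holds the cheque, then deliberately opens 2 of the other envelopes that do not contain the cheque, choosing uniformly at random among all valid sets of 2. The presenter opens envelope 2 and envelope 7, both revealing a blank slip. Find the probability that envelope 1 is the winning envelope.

1/8

Consider each possible location of the cheque in turn.
If it is in envelope 1 (prior 1/8): the presenter has 21 equally likely choices, so probability 1/21; weight (1/8)·(1/21) = 1/168.
If it is in either of envelopes 2 and 7 (prior 1/8 each): that envelope was opened and seen not to hold the prize — ruled out; weight (1/8)·0 = 0 each.
If it is in any of envelopes 3, 4, 5, 6, and 8 (prior 1/8 each): the presenter has 15 equally likely choices, so probability 1/15; weight (1/8)·(1/15) = 1/120 each.
The weights sum to 1/21.
So P(the cheque in envelope 1 | the presenter opened envelope 2 and envelope 7) = (1/168) / (1/21) = 1/8.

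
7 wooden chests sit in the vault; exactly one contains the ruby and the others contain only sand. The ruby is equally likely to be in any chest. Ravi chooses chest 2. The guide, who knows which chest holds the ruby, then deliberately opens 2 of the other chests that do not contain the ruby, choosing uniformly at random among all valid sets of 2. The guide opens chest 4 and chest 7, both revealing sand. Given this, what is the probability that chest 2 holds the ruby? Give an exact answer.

1/7

Apply Bayes' rule, conditioning on where the ruby actually is.
If it is in any of chests 1, 3, 5, and 6 (prior 1/7 each): the guide has 10 equally likely choices, so probability 1/10; weight (1/7)·(1/10) = 1/70 each.
If it is in chest 2 (prior 1/7): the guide has 15 equally likely choices, so probability 1/15; weight (1/7)·(1/15) = 1/105.
If it is in either of chests 4 and 7 (prior 1/7 each): that chest was opened and seen not to hold the prize — ruled out; weight (1/7)·0 = 0 each.
The weights sum to 1/15.
So P(the ruby in chest 2 | the guide opened chest 4 and chest 7) = (1/105) / (1/15) = 1/7.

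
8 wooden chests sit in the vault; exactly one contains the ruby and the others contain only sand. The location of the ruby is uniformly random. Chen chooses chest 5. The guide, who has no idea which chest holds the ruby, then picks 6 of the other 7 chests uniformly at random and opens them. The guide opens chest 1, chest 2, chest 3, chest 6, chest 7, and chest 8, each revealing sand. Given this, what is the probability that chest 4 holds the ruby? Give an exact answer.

Apply Bayes' rule, conditioning on where the ruby actually is.
If it is in any of chests 1, 2, 3, 6, 7, and 8 (prior 1/8 each): that chest was opened and seen not to hold the prize — ruled out; weight (1/8)·0 = 0 each.
If it is in either of chests 4 and 5 (prior 1/8 each): the guide picks exactly this set with probability 1/7 regardless, and none is the prize; weight (1/8)·(1/7) = 1/56 each.
The weights sum to 1/28.
So P(the ruby in chest 4 | the guide opened chest 1, chest 2, chest 3, chest 6, chest 7, and chest 8) = (1/56) / (1/28) = 1/2.

1/2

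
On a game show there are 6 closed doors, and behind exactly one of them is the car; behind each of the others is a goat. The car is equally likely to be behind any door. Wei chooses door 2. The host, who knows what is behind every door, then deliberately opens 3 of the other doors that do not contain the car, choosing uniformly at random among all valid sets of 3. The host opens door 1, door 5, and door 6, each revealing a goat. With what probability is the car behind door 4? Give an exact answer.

Apply Bayes' rule, conditioning on where the car actually is.
If it is behind any of doors 1, 5, and 6 (prior 1/6 each): that door was opened and seen not to hold the prize — ruled out; weight (1/6)·0 = 0 each.
If it is behind door 2 (prior 1/6): the host has 10 equally likely choices, so probability 1/10; weight (1/6)·(1/10) = 1/60.
If it is behind either of doors 3 and 4 (prior 1/6 each): the host has 4 equally likely choices, so probability 1/4; weight (1/6)·(1/4) = 1/24 each.
The weights sum to 1/10.
So P(the car behind door 4 | the host opened door 1, door 5, and door 6) = (1/24) / (1/10) = 5/12.

5/12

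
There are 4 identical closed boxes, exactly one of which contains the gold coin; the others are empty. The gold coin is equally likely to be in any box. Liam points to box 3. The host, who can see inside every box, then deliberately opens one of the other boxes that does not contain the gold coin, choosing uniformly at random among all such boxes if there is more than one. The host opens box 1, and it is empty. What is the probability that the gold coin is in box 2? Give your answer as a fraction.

3/8

Consider each possible location of the gold coin in turn.
If it is in box 1 (prior 1/4): the host opened box 1, so this case is ruled out; weight (1/4)·0 = 0.
If it is in either of boxes 2 and 4 (prior 1/4 each): the host has 2 equally likely choices, so probability 1/2; weight (1/4)·(1/2) = 1/8 each.
If it is in box 3 (prior 1/4): the host has 3 equally likely choices, so probability 1/3; weight (1/4)·(1/3) = 1/12.
The weights sum to 1/3.
So P(the gold coin in box 2 | the host opened box 1) = (1/8) / (1/3) = 3/8.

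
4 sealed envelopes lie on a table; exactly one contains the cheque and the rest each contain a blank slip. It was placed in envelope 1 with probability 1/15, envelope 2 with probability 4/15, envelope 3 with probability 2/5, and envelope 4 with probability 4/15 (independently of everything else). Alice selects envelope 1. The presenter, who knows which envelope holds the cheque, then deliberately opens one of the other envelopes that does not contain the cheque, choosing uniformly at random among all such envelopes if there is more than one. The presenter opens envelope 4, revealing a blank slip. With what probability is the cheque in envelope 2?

Condition on the true location of the cheque.
If it is in envelope 1 (prior 1/15): the presenter has 3 equally likely choices, so probability 1/3; weight (1/15)·(1/3) = 1/45.
If it is in envelope 2 (prior 4/15): the presenter has 2 equally likely choices, so probability 1/2; weight (4/15)·(1/2) = 2/15.
If it is in envelope 3 (prior 2/5): the presenter has 2 equally likely choices, so probability 1/2; weight (2/5)·(1/2) = 1/5.
If it is in envelope 4 (prior 4/15): the presenter opened envelope 4, so this case is ruled out; weight (4/15)·0 = 0.
The weights sum to 16/45.
So P(the cheque in envelope 2 | the presenter opened envelope 4) = (2/15) / (16/45) = 3/8.

3/8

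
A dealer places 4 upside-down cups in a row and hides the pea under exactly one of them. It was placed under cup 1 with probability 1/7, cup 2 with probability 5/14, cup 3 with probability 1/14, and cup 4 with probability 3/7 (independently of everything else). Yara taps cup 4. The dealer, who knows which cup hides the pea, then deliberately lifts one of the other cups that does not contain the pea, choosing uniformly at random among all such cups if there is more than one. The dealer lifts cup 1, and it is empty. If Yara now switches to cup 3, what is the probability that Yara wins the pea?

Consider each possible location of the pea in turn.
If it is under cup 1 (prior 1/7): the dealer opened cup 1, so this case is ruled out; weight (1/7)·0 = 0.
If it is under cup 2 (prior 5/14): the dealer has 2 equally likely choices, so probability 1/2; weight (5/14)·(1/2) = 5/28.
If it is under cup 3 (prior 1/14): the dealer has 2 equally likely choices, so probability 1/2; weight (1/14)·(1/2) = 1/28.
If it is under cup 4 (prior 3/7): the dealer has 3 equally likely choices, so probability 1/3; weight (3/7)·(1/3) = 1/7.
The weights sum to 5/14.
So P(the pea under cup 3 | the dealer opened cup 1) = (1/28) / (5/14) = 1/10.

1/10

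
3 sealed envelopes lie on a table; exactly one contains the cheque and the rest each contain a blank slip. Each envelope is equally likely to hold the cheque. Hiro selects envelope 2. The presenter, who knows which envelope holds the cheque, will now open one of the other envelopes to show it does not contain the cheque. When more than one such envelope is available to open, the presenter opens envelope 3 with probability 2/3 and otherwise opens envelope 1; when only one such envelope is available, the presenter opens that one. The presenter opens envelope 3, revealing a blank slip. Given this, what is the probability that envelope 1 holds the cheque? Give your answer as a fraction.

3/5

Condition on the true location of the cheque.
If it is in envelope 1 (prior 1/3): only envelope 3 is available, probability 1; weight (1/3)·1 = 1/3.
If it is in envelope 2 (prior 1/3): envelope 3 is available, opened with probability 2/3; weight (1/3)·(2/3) = 2/9.
If it is in envelope 3 (prior 1/3): the presenter opened envelope 3, so this case is ruled out; weight (1/3)·0 = 0.
The weights sum to 5/9.
So P(the cheque in envelope 1 | the presenter opened envelope 3) = (1/3) / (5/9) = 3/5.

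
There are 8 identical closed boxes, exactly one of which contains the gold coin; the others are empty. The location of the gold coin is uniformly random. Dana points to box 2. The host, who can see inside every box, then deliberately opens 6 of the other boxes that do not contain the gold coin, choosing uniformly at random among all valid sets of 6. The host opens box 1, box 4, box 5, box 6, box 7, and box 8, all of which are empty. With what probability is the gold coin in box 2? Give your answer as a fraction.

1/8

Consider each possible location of the gold coin in turn.
If it is in any of boxes 1, 4, 5, 6, 7, and 8 (prior 1/8 each): that box was opened and seen not to hold the prize — ruled out; weight (1/8)·0 = 0 each.
If it is in box 2 (prior 1/8): the host has 7 equally likely choices, so probability 1/7; weight (1/8)·(1/7) = 1/56.
If it is in box 3 (prior 1/8): the host has no choice, probability 1; weight (1/8)·1 = 1/8.
The weights sum to 1/7.
So P(the gold coin in box 2 | the host opened box 1, box 4, box 5, box 6, box 7, and box 8) = (1/56) / (1/7) = 1/8.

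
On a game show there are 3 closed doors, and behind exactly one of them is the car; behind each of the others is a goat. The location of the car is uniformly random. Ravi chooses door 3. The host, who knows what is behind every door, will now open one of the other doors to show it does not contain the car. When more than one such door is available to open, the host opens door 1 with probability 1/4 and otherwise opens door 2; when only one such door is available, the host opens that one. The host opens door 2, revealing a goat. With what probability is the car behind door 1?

Consider each possible location of the car in turn.
If it is behind door 1 (prior 1/3): only door 2 is available, probability 1; weight (1/3)·1 = 1/3.
If it is behind door 2 (prior 1/3): the host opened door 2, so this case is ruled out; weight (1/3)·0 = 0.
If it is behind door 3 (prior 1/3): door 1 is available but not opened, probability 3/4; weight (1/3)·(3/4) = 1/4.
The weights sum to 7/12.
So P(the car behind door 1 | the host opened door 2) = (1/3) / (7/12) = 4/7.

4/7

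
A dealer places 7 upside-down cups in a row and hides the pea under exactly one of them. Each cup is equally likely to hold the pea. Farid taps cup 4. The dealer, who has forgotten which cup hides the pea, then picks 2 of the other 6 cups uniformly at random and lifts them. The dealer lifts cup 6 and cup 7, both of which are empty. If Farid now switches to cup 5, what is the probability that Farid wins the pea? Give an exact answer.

1/5

Apply Bayes' rule, conditioning on where the pea actually is.
If it is under any of cups 1, 2, 3, 4, and 5 (prior 1/7 each): the dealer picks exactly this set with probability 1/15 regardless, and none is the prize; weight (1/7)·(1/15) = 1/105 each.
If it is under either of cups 6 and 7 (prior 1/7 each): that cup was opened and seen not to hold the prize — ruled out; weight (1/7)·0 = 0 each.
The weights sum to 1/21.
So P(the pea under cup 5 | the dealer opened cup 6 and cup 7) = (1/105) / (1/21) = 1/5.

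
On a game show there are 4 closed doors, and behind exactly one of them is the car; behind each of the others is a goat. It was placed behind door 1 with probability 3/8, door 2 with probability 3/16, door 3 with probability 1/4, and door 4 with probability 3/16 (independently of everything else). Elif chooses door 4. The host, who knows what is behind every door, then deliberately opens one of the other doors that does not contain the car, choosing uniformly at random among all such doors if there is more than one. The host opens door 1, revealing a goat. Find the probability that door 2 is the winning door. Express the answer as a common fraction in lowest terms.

1/3

Apply Bayes' rule, conditioning on where the car actually is.
If it is behind door 1 (prior 3/8): the host opened door 1, so this case is ruled out; weight (3/8)·0 = 0.
If it is behind door 2 (prior 3/16): the host has 2 equally likely choices, so probability 1/2; weight (3/16)·(1/2) = 3/32.
If it is behind door 3 (prior 1/4): the host has 2 equally likely choices, so probability 1/2; weight (1/4)·(1/2) = 1/8.
If it is behind door 4 (prior 3/16): the host has 3 equally likely choices, so probability 1/3; weight (3/16)·(1/3) = 1/16.
The weights sum to 9/32.
So P(the car behind door 2 | the host opened door 1) = (3/32) / (9/32) = 1/3.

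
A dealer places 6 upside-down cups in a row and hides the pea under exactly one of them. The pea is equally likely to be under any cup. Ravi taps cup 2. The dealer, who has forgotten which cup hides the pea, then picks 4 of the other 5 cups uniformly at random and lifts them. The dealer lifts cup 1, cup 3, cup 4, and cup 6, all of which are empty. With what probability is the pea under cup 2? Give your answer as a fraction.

Consider each possible location of the pea in turn.
If it is under any of cups 1, 3, 4, and 6 (prior 1/6 each): that cup was opened and seen not to hold the prize — ruled out; weight (1/6)·0 = 0 each.
If it is under either of cups 2 and 5 (prior 1/6 each): the dealer picks exactly this set with probability 1/5 regardless, and none is the prize; weight (1/6)·(1/5) = 1/30 each.
The weights sum to 1/15.
So P(the pea under cup 2 | the dealer opened cup 1, cup 3, cup 4, and cup 6) = (1/30) / (1/15) = 1/2.

1/2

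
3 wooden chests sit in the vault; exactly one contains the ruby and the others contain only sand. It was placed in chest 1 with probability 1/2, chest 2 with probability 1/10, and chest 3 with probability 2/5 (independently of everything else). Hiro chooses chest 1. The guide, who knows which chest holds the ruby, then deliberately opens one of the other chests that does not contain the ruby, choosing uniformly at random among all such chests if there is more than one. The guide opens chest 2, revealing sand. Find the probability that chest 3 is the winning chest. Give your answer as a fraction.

8/13

Apply Bayes' rule, conditioning on where the ruby actually is.
If it is in chest 1 (prior 1/2): the guide has 2 equally likely choices, so probability 1/2; weight (1/2)·(1/2) = 1/4.
If it is in chest 2 (prior 1/10): the guide opened chest 2, so this case is ruled out; weight (1/10)·0 = 0.
If it is in chest 3 (prior 2/5): the guide has no choice, probability 1; weight (2/5)·1 = 2/5.
The weights sum to 13/20.
So P(the ruby in chest 3 | the guide opened chest 2) = (2/5) / (13/20) = 8/13.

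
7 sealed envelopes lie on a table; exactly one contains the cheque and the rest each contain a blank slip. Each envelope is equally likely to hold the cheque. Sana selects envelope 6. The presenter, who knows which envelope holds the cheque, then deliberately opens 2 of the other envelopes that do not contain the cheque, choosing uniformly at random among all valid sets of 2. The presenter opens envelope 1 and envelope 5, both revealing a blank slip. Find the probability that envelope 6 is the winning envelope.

Condition on the true location of the cheque.
If it is in either of envelopes 1 and 5 (prior 1/7 each): that envelope was opened and seen not to hold the prize — ruled out; weight (1/7)·0 = 0 each.
If it is in any of envelopes 2, 3, 4, and 7 (prior 1/7 each): the presenter has 10 equally likely choices, so probability 1/10; weight (1/7)·(1/10) = 1/70 each.
If it is in envelope 6 (prior 1/7): the presenter has 15 equally likely choices, so probability 1/15; weight (1/7)·(1/15) = 1/105.
The weights sum to 1/15.
So P(the cheque in envelope 6 | the presenter opened envelope 1 and envelope 5) = (1/105) / (1/15) = 1/7.

1/7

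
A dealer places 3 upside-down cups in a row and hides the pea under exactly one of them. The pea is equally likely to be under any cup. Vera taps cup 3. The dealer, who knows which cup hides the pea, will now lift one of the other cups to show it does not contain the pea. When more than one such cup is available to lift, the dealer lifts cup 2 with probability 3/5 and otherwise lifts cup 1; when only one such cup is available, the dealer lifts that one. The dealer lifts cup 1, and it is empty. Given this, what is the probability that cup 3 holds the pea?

Apply Bayes' rule, conditioning on where the pea actually is.
If it is under cup 1 (prior 1/3): the dealer opened cup 1, so this case is ruled out; weight (1/3)·0 = 0.
If it is under cup 2 (prior 1/3): only cup 1 is available, probability 1; weight (1/3)·1 = 1/3.
If it is under cup 3 (prior 1/3): cup 2 is available but not opened, probability 2/5; weight (1/3)·(2/5) = 2/15.
The weights sum to 7/15.
So P(the pea under cup 3 | the dealer opened cup 1) = (2/15) / (7/15) = 2/7.

2/7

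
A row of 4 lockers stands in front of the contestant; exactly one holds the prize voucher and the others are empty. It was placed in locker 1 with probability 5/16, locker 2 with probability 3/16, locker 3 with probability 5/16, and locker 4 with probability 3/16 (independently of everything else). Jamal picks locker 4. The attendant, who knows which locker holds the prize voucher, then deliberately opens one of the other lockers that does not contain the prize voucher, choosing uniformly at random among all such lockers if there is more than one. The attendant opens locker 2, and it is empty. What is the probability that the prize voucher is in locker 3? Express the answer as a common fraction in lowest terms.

5/12

Consider each possible location of the prize voucher in turn.
If it is in either of lockers 1 and 3 (prior 5/16 each): the attendant has 2 equally likely choices, so probability 1/2; weight (5/16)·(1/2) = 5/32 each.
If it is in locker 2 (prior 3/16): the attendant opened locker 2, so this case is ruled out; weight (3/16)·0 = 0.
If it is in locker 4 (prior 3/16): the attendant has 3 equally likely choices, so probability 1/3; weight (3/16)·(1/3) = 1/16.
The weights sum to 3/8.
So P(the prize voucher in locker 3 | the attendant opened locker 2) = (5/32) / (3/8) = 5/12.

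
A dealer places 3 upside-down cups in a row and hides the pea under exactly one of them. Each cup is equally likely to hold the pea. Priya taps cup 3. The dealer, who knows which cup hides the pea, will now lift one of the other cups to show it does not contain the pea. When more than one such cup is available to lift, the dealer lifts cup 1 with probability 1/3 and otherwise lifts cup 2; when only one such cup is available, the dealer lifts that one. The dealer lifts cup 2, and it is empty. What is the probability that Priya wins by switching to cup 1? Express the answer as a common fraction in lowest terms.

3/5

Apply Bayes' rule, conditioning on where the pea actually is.
If it is under cup 1 (prior 1/3): only cup 2 is available, probability 1; weight (1/3)·1 = 1/3.
If it is under cup 2 (prior 1/3): the dealer opened cup 2, so this case is ruled out; weight (1/3)·0 = 0.
If it is under cup 3 (prior 1/3): cup 1 is available but not opened, probability 2/3; weight (1/3)·(2/3) = 2/9.
The weights sum to 5/9.
So P(the pea under cup 1 | the dealer opened cup 2) = (1/3) / (5/9) = 3/5.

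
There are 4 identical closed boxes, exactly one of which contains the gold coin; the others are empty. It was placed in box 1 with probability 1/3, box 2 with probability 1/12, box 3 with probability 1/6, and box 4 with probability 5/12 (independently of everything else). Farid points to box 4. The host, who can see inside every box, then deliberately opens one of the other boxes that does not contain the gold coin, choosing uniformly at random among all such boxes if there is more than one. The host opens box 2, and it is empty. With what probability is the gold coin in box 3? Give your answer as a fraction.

3/14

Consider each possible location of the gold coin in turn.
If it is in box 1 (prior 1/3): the host has 2 equally likely choices, so probability 1/2; weight (1/3)·(1/2) = 1/6.
If it is in box 2 (prior 1/12): the host opened box 2, so this case is ruled out; weight (1/12)·0 = 0.
If it is in box 3 (prior 1/6): the host has 2 equally likely choices, so probability 1/2; weight (1/6)·(1/2) = 1/12.
If it is in box 4 (prior 5/12): the host has 3 equally likely choices, so probability 1/3; weight (5/12)·(1/3) = 5/36.
The weights sum to 7/18.
So P(the gold coin in box 3 | the host opened box 2) = (1/12) / (7/18) = 3/14.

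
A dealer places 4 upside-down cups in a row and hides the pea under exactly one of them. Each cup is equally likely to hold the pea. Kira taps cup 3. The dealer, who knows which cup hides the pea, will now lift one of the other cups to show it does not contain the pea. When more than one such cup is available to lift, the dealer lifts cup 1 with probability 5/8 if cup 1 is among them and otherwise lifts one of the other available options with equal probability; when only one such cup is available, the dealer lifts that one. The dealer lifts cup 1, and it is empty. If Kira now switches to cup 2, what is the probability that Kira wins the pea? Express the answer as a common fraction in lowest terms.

1/3

Condition on the true location of the pea.
If it is under cup 1 (prior 1/4): the dealer opened cup 1, so this case is ruled out; weight (1/4)·0 = 0.
If it is under any of cups 2, 3, and 4 (prior 1/4 each): cup 1 is available, opened with probability 5/8; weight (1/4)·(5/8) = 5/32 each.
The weights sum to 15/32.
So P(the pea under cup 2 | the dealer opened cup 1) = (5/32) / (15/32) = 1/3.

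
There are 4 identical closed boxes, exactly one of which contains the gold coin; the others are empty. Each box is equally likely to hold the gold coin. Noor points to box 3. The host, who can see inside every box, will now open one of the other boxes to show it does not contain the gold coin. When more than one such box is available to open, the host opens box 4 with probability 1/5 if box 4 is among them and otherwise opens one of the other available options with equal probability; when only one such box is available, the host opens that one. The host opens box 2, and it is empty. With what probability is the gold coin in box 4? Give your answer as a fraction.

5/17

Apply Bayes' rule, conditioning on where the gold coin actually is.
If it is in box 1 (prior 1/4): box 4 is available but not opened, probability 4/5; weight (1/4)·(4/5) = 1/5.
If it is in box 2 (prior 1/4): the host opened box 2, so this case is ruled out; weight (1/4)·0 = 0.
If it is in box 3 (prior 1/4): box 4 is available but not opened; box 2 gets probability (1 − 1/5)/2 = 2/5; weight (1/4)·(2/5) = 1/10.
If it is in box 4 (prior 1/4): box 4 holds the prize so is unavailable; the host chooses uniformly among the 2 others, probability 1/2; weight (1/4)·(1/2) = 1/8.
The weights sum to 17/40.
So P(the gold coin in box 4 | the host opened box 2) = (1/8) / (17/40) = 5/17.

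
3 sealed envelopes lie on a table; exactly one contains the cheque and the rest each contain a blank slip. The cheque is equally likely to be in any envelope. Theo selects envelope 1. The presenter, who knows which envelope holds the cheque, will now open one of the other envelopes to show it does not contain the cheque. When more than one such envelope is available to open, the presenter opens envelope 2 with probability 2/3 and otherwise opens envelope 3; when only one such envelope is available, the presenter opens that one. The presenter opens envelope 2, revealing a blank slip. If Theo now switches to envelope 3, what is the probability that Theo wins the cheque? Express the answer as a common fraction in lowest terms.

Consider each possible location of the cheque in turn.
If it is in envelope 1 (prior 1/3): envelope 2 is available, opened with probability 2/3; weight (1/3)·(2/3) = 2/9.
If it is in envelope 2 (prior 1/3): the presenter opened envelope 2, so this case is ruled out; weight (1/3)·0 = 0.
If it is in envelope 3 (prior 1/3): only envelope 2 is available, probability 1; weight (1/3)·1 = 1/3.
The weights sum to 5/9.
So P(the cheque in envelope 3 | the presenter opened envelope 2) = (1/3) / (5/9) = 3/5.

3/5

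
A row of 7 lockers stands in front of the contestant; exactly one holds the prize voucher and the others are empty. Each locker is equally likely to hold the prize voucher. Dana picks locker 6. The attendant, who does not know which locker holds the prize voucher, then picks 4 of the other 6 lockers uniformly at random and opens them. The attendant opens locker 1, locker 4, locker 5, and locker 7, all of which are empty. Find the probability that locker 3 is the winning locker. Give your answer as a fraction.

1/3

Condition on the true location of the prize voucher.
If it is in any of lockers 1, 4, 5, and 7 (prior 1/7 each): that locker was opened and seen not to hold the prize — ruled out; weight (1/7)·0 = 0 each.
If it is in any of lockers 2, 3, and 6 (prior 1/7 each): the attendant picks exactly this set with probability 1/15 regardless, and none is the prize; weight (1/7)·(1/15) = 1/105 each.
The weights sum to 1/35.
So P(the prize voucher in locker 3 | the attendant opened locker 1, locker 4, locker 5, and locker 7) = (1/105) / (1/35) = 1/3.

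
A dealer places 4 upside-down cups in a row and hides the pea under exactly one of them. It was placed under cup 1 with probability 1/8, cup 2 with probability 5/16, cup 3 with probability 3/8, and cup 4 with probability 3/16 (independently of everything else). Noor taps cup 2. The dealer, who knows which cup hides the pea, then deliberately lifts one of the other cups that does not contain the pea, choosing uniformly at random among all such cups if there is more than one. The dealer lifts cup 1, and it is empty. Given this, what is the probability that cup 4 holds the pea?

Condition on the true location of the pea.
If it is under cup 1 (prior 1/8): the dealer opened cup 1, so this case is ruled out; weight (1/8)·0 = 0.
If it is under cup 2 (prior 5/16): the dealer has 3 equally likely choices, so probability 1/3; weight (5/16)·(1/3) = 5/48.
If it is under cup 3 (prior 3/8): the dealer has 2 equally likely choices, so probability 1/2; weight (3/8)·(1/2) = 3/16.
If it is under cup 4 (prior 3/16): the dealer has 2 equally likely choices, so probability 1/2; weight (3/16)·(1/2) = 3/32.
The weights sum to 37/96.
So P(the pea under cup 4 | the dealer opened cup 1) = (3/32) / (37/96) = 9/37.

9/37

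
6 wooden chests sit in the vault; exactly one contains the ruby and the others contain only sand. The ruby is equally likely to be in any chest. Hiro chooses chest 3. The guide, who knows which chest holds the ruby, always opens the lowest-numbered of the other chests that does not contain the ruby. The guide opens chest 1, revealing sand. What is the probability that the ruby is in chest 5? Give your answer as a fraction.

1/5

Condition on the true location of the ruby.
If it is in chest 1 (prior 1/6): the guide opened chest 1, so this case is ruled out; weight (1/6)·0 = 0.
If it is in any of chests 2, 3, 4, 5, and 6 (prior 1/6 each): chest 1 is the lowest-numbered option available, probability 1; weight (1/6)·1 = 1/6 each.
The weights sum to 5/6.
So P(the ruby in chest 5 | the guide opened chest 1) = (1/6) / (5/6) = 1/5.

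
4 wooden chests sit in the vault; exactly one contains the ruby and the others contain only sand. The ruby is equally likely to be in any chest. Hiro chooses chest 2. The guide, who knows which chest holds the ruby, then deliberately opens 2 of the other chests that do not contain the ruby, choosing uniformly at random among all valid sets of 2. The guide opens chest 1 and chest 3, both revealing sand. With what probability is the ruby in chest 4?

Condition on the true location of the ruby.
If it is in either of chests 1 and 3 (prior 1/4 each): that chest was opened and seen not to hold the prize — ruled out; weight (1/4)·0 = 0 each.
If it is in chest 2 (prior 1/4): the guide has 3 equally likely choices, so probability 1/3; weight (1/4)·(1/3) = 1/12.
If it is in chest 4 (prior 1/4): the guide has no choice, probability 1; weight (1/4)·1 = 1/4.
The weights sum to 1/3.
So P(the ruby in chest 4 | the guide opened chest 1 and chest 3) = (1/4) / (1/3) = 3/4.

3/4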